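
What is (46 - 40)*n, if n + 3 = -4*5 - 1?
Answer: -144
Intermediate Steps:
n = -24 (n = -3 + (-4*5 - 1) = -3 + (-20 - 1) = -3 - 21 = -24)
(46 - 40)*n = (46 - 40)*(-24) = 6*(-24) = -144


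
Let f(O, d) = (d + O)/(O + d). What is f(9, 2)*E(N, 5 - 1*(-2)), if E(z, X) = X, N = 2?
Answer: 7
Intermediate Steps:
f(O, d) = 1 (f(O, d) = (O + d)/(O + d) = 1)
f(9, 2)*E(N, 5 - 1*(-2)) = 1*(5 - 1*(-2)) = 1*(5 + 2) = 1*7 = 7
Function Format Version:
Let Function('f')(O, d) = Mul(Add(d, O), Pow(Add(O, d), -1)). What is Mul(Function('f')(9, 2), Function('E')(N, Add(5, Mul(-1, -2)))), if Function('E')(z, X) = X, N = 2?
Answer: 7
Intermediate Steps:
Function('f')(O, d) = 1 (Function('f')(O, d) = Mul(Add(O, d), Pow(Add(O, d), -1)) = 1)
Mul(Function('f')(9, 2), Function('E')(N, Add(5, Mul(-1, -2)))) = Mul(1, Add(5, Mul(-1, -2))) = Mul(1, Add(5, 2)) = Mul(1, 7) = 7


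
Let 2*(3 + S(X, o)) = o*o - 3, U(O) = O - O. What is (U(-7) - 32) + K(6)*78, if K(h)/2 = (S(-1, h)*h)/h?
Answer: 2074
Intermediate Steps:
U(O) = 0
S(X, o) = -9/2 + o²/2 (S(X, o) = -3 + (o*o - 3)/2 = -3 + (o² - 3)/2 = -3 + (-3 + o²)/2 = -3 + (-3/2 + o²/2) = -9/2 + o²/2)
K(h) = -9 + h² (K(h) = 2*(((-9/2 + h²/2)*h)/h) = 2*((h*(-9/2 + h²/2))/h) = 2*(-9/2 + h²/2) = -9 + h²)
(U(-7) - 32) + K(6)*78 = (0 - 32) + (-9 + 6²)*78 = -32 + (-9 + 36)*78 = -32 + 27*78 = -32 + 2106 = 2074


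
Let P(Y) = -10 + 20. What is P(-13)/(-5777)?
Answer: -10/5777 ≈ -0.0017310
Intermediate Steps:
P(Y) = 10
P(-13)/(-5777) = 10/(-5777) = 10*(-1/5777) = -10/5777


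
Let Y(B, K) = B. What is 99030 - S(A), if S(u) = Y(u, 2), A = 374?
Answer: 98656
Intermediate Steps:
S(u) = u
99030 - S(A) = 99030 - 1*374 = 99030 - 374 = 98656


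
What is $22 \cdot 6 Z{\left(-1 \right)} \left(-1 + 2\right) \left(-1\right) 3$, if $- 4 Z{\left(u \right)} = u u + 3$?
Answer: $396$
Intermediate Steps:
$Z{\left(u \right)} = - \frac{3}{4} - \frac{u^{2}}{4}$ ($Z{\left(u \right)} = - \frac{u u + 3}{4} = - \frac{u^{2} + 3}{4} = - \frac{3 + u^{2}}{4} = - \frac{3}{4} - \frac{u^{2}}{4}$)
$22 \cdot 6 Z{\left(-1 \right)} \left(-1 + 2\right) \left(-1\right) 3 = 22 \cdot 6 \left(- \frac{3}{4} - \frac{\left(-1\right)^{2}}{4}\right) \left(-1 + 2\right) \left(-1\right) 3 = 22 \cdot 6 \left(- \frac{3}{4} - \frac{1}{4}\right) 1 \left(-1\right) 3 = 22 \cdot 6 \left(- \frac{3}{4} - \frac{1}{4}\right) \left(\left(-1\right) 3\right) = 22 \cdot 6 \left(-1\right) \left(-3\right) = 22 \left(\left(-6\right) \left(-3\right)\right) = 22 \cdot 18 = 396$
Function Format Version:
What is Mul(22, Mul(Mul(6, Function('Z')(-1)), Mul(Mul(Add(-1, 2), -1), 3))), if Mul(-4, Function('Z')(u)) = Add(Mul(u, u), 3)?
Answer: 396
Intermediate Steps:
Function('Z')(u) = Add(Rational(-3, 4), Mul(Rational(-1, 4), Pow(u, 2))) (Function('Z')(u) = Mul(Rational(-1, 4), Add(Mul(u, u), 3)) = Mul(Rational(-1, 4), Add(Pow(u, 2), 3)) = Mul(Rational(-1, 4), Add(3, Pow(u, 2))) = Add(Rational(-3, 4), Mul(Rational(-1, 4), Pow(u, 2))))
Mul(22, Mul(Mul(6, Function('Z')(-1)), Mul(Mul(Add(-1, 2), -1), 3))) = Mul(22, Mul(Mul(6, Add(Rational(-3, 4), Mul(Rational(-1, 4), Pow(-1, 2)))), Mul(Mul(Add(-1, 2), -1), 3))) = Mul(22, Mul(Mul(6, Add(Rational(-3, 4), Mul(Rational(-1, 4), 1))), Mul(Mul(1, -1), 3))) = Mul(22, Mul(Mul(6, Add(Rational(-3, 4), Rational(-1, 4))), Mul(-1, 3))) = Mul(22, Mul(Mul(6, -1), -3)) = Mul(22, Mul(-6, -3)) = Mul(22, 18) = 396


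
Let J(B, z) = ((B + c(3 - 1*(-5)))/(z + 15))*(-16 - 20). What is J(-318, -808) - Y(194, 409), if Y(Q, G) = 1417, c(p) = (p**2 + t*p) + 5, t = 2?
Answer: -1132069/793 ≈ -1427.6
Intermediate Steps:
c(p) = 5 + p**2 + 2*p (c(p) = (p**2 + 2*p) + 5 = 5 + p**2 + 2*p)
J(B, z) = -36*(85 + B)/(15 + z) (J(B, z) = ((B + (5 + (3 - 1*(-5))**2 + 2*(3 - 1*(-5))))/(z + 15))*(-16 - 20) = ((B + (5 + (3 + 5)**2 + 2*(3 + 5)))/(15 + z))*(-36) = ((B + (5 + 8**2 + 2*8))/(15 + z))*(-36) = ((B + (5 + 64 + 16))/(15 + z))*(-36) = ((B + 85)/(15 + z))*(-36) = ((85 + B)/(15 + z))*(-36) = -36*(85 + B)/(15 + z))
J(-318, -808) - Y(194, 409) = 36*(-85 - 1*(-318))/(15 - 808) - 1*1417 = 36*(-85 + 318)/(-793) - 1417 = 36*(-1/793)*233 - 1417 = -8388/793 - 1417 = -1132069/793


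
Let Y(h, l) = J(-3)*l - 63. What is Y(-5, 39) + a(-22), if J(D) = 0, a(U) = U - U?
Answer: -63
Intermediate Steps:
a(U) = 0
Y(h, l) = -63 (Y(h, l) = 0*l - 63 = 0 - 63 = -63)
Y(-5, 39) + a(-22) = -63 + 0 = -63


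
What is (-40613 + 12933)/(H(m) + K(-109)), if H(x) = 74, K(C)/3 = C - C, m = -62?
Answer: -13840/37 ≈ -374.05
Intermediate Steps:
K(C) = 0 (K(C) = 3*(C - C) = 3*0 = 0)
(-40613 + 12933)/(H(m) + K(-109)) = (-40613 + 12933)/(74 + 0) = -27680/74 = -27680*1/74 = -13840/37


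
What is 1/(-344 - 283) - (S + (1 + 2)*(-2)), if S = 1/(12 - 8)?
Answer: 14417/2508 ≈ 5.7484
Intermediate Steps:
S = ¼ (S = 1/4 = ¼ ≈ 0.25000)
1/(-344 - 283) - (S + (1 + 2)*(-2)) = 1/(-344 - 283) - (¼ + (1 + 2)*(-2)) = 1/(-627) - (¼ + 3*(-2)) = -1/627 - (¼ - 6) = -1/627 - 1*(-23/4) = -1/627 + 23/4 = 14417/2508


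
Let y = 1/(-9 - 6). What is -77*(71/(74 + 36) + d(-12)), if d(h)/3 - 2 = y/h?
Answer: -30779/60 ≈ -512.98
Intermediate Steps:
y = -1/15 (y = 1/(-15) = -1/15 ≈ -0.066667)
d(h) = 6 - 1/(5*h) (d(h) = 6 + 3*(-1/(15*h)) = 6 - 1/(5*h))
-77*(71/(74 + 36) + d(-12)) = -77*(71/(74 + 36) + (6 - 1/5/(-12))) = -77*(71/110 + (6 - 1/5*(-1/12))) = -77*(71*(1/110) + (6 + 1/60)) = -77*(71/110 + 361/60) = -77*4397/660 = -30779/60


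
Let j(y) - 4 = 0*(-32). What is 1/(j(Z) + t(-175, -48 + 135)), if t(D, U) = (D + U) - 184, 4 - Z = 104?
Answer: -1/268 ≈ -0.0037313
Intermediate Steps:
Z = -100 (Z = 4 - 1*104 = 4 - 104 = -100)
j(y) = 4 (j(y) = 4 + 0*(-32) = 4 + 0 = 4)
t(D, U) = -184 + D + U
1/(j(Z) + t(-175, -48 + 135)) = 1/(4 + (-184 - 175 + (-48 + 135))) = 1/(4 + (-184 - 175 + 87)) = 1/(4 - 272) = 1/(-268) = -1/268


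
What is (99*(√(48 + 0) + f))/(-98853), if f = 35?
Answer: -1155/32951 - 132*√3/32951 ≈ -0.041991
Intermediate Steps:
(99*(√(48 + 0) + f))/(-98853) = (99*(√(48 + 0) + 35))/(-98853) = (99*(√48 + 35))*(-1/98853) = (99*(4*√3 + 35))*(-1/98853) = (99*(35 + 4*√3))*(-1/98853) = (3465 + 396*√3)*(-1/98853) = -1155/32951 - 132*√3/32951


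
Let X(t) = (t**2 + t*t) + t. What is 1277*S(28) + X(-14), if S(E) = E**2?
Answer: 1001546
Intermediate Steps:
X(t) = t + 2*t**2 (X(t) = (t**2 + t**2) + t = 2*t**2 + t = t + 2*t**2)
1277*S(28) + X(-14) = 1277*28**2 - 14*(1 + 2*(-14)) = 1277*784 - 14*(1 - 28) = 1001168 - 14*(-27) = 1001168 + 378 = 1001546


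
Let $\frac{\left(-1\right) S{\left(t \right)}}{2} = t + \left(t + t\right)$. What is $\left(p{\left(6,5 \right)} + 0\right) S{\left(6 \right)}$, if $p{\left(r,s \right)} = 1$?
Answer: $-36$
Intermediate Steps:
$S{\left(t \right)} = - 6 t$ ($S{\left(t \right)} = - 2 \left(t + \left(t + t\right)\right) = - 2 \left(t + 2 t\right) = - 2 \cdot 3 t = - 6 t$)
$\left(p{\left(6,5 \right)} + 0\right) S{\left(6 \right)} = \left(1 + 0\right) \left(\left(-6\right) 6\right) = 1 \left(-36\right) = -36$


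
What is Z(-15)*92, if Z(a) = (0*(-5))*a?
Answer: 0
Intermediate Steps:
Z(a) = 0 (Z(a) = 0*a = 0)
Z(-15)*92 = 0*92 = 0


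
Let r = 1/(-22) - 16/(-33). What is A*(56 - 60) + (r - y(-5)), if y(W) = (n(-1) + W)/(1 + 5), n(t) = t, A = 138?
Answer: -36337/66 ≈ -550.56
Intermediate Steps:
r = 29/66 (r = 1*(-1/22) - 16*(-1/33) = -1/22 + 16/33 = 29/66 ≈ 0.43939)
y(W) = -⅙ + W/6 (y(W) = (-1 + W)/(1 + 5) = (-1 + W)/6 = (-1 + W)*(⅙) = -⅙ + W/6)
A*(56 - 60) + (r - y(-5)) = 138*(56 - 60) + (29/66 - (-⅙ + (⅙)*(-5))) = 138*(-4) + (29/66 - (-⅙ - ⅚)) = -552 + (29/66 - 1*(-1)) = -552 + (29/66 + 1) = -552 + 95/66 = -36337/66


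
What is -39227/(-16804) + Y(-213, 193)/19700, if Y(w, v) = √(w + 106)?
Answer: 39227/16804 + I*√107/19700 ≈ 2.3344 + 0.00052508*I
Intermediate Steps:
Y(w, v) = √(106 + w)
-39227/(-16804) + Y(-213, 193)/19700 = -39227/(-16804) + √(106 - 213)/19700 = -39227*(-1/16804) + √(-107)*(1/19700) = 39227/16804 + (I*√107)*(1/19700) = 39227/16804 + I*√107/19700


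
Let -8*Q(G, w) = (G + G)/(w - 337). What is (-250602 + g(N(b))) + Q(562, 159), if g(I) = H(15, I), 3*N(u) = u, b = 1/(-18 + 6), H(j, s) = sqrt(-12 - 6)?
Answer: -89214031/356 + 3*I*sqrt(2) ≈ -2.506e+5 + 4.2426*I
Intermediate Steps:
H(j, s) = 3*I*sqrt(2) (H(j, s) = sqrt(-18) = 3*I*sqrt(2))
Q(G, w) = -G/(4*(-337 + w)) (Q(G, w) = -(G + G)/(8*(w - 337)) = -2*G/(8*(-337 + w)) = -G/(4*(-337 + w)))
b = -1/12 (b = 1/(-12) = -1/12 ≈ -0.083333)
N(u) = u/3
g(I) = 3*I*sqrt(2)
(-250602 + g(N(b))) + Q(562, 159) = (-250602 + 3*I*sqrt(2)) - 1*562/(-1348 + 4*159) = (-250602 + 3*I*sqrt(2)) - 1*562/(-1348 + 636) = (-250602 + 3*I*sqrt(2)) - 1*562/(-712) = (-250602 + 3*I*sqrt(2)) - 1*562*(-1/712) = (-250602 + 3*I*sqrt(2)) + 281/356 = -89214031/356 + 3*I*sqrt(2)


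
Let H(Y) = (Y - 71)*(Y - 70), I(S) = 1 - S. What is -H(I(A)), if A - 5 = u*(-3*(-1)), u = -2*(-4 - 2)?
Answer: -12210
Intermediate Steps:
u = 12 (u = -2*(-6) = 12)
A = 41 (A = 5 + 12*(-3*(-1)) = 5 + 12*3 = 5 + 36 = 41)
H(Y) = (-71 + Y)*(-70 + Y)
-H(I(A)) = -(4970 + (1 - 1*41)² - 141*(1 - 1*41)) = -(4970 + (1 - 41)² - 141*(1 - 41)) = -(4970 + (-40)² - 141*(-40)) = -(4970 + 1600 + 5640) = -1*12210 = -12210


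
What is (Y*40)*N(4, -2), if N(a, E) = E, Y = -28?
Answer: 2240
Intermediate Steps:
(Y*40)*N(4, -2) = -28*40*(-2) = -1120*(-2) = 2240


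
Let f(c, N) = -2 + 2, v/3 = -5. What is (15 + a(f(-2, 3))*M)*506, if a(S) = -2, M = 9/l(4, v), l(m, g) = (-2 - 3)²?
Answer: 180642/25 ≈ 7225.7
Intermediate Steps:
v = -15 (v = 3*(-5) = -15)
l(m, g) = 25 (l(m, g) = (-5)² = 25)
f(c, N) = 0
M = 9/25 ≈ 0.36000
(15 + a(f(-2, 3))*M)*506 = (15 - 2*9/25)*506 = (15 - 18/25)*506 = (357/25)*506 = 180642/25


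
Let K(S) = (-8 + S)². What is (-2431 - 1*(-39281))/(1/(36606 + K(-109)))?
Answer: 1853370750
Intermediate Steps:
(-2431 - 1*(-39281))/(1/(36606 + K(-109))) = (-2431 - 1*(-39281))/(1/(36606 + (-8 - 109)²)) = (-2431 + 39281)/(1/(36606 + (-117)²)) = 36850/(1/(36606 + 13689)) = 36850/(1/50295) = 36850*50295 = 1853370750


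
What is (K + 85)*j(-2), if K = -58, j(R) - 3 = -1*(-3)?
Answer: 162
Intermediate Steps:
j(R) = 6 (j(R) = 3 - 1*(-3) = 3 + 3 = 6)
(K + 85)*j(-2) = (-58 + 85)*6 = 27*6 = 162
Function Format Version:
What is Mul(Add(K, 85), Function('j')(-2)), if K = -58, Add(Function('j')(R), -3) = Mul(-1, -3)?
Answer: 162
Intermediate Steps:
Function('j')(R) = 6 (Function('j')(R) = Add(3, Mul(-1, -3)) = Add(3, 3) = 6)
Mul(Add(K, 85), Function('j')(-2)) = Mul(Add(-58, 85), 6) = Mul(27, 6) = 162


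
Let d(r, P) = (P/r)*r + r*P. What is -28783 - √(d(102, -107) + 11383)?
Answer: -28783 - √362 ≈ -28802.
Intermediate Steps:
d(r, P) = P + P*r
-28783 - √(d(102, -107) + 11383) = -28783 - √(-107*(1 + 102) + 11383) = -28783 - √(-107*103 + 11383) = -28783 - √(-11021 + 11383) = -28783 - √362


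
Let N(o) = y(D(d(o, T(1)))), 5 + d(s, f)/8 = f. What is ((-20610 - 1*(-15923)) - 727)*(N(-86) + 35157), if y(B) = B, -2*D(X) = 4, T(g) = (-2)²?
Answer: -190329170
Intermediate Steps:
T(g) = 4
d(s, f) = -40 + 8*f
D(X) = -2 (D(X) = -½*4 = -2)
N(o) = -2
((-20610 - 1*(-15923)) - 727)*(N(-86) + 35157) = ((-20610 - 1*(-15923)) - 727)*(-2 + 35157) = ((-20610 + 15923) - 727)*35155 = (-4687 - 727)*35155 = -5414*35155 = -190329170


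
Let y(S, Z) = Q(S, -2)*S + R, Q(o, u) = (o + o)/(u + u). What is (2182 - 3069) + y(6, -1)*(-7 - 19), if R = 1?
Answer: -445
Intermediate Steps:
Q(o, u) = o/u (Q(o, u) = (2*o)/((2*u)) = (2*o)*(1/(2*u)) = o/u)
y(S, Z) = 1 - S²/2 (y(S, Z) = (S/(-2))*S + 1 = (S*(-½))*S + 1 = (-S/2)*S + 1 = -S²/2 + 1 = 1 - S²/2)
(2182 - 3069) + y(6, -1)*(-7 - 19) = (2182 - 3069) + (1 - ½*6²)*(-7 - 19) = -887 + (1 - ½*36)*(-26) = -887 + (1 - 18)*(-26) = -887 - 17*(-26) = -887 + 442 = -445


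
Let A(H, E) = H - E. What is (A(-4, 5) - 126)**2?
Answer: 18225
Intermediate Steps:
(A(-4, 5) - 126)**2 = ((-4 - 1*5) - 126)**2 = ((-4 - 5) - 126)**2 = (-9 - 126)**2 = (-135)**2 = 18225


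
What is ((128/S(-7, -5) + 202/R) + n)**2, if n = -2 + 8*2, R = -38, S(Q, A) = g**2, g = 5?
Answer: 42994249/225625 ≈ 190.56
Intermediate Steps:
S(Q, A) = 25 (S(Q, A) = 5**2 = 25)
n = 14 (n = -2 + 16 = 14)
((128/S(-7, -5) + 202/R) + n)**2 = ((128/25 + 202/(-38)) + 14)**2 = ((128*(1/25) + 202*(-1/38)) + 14)**2 = ((128/25 - 101/19) + 14)**2 = (-93/475 + 14)**2 = (6557/475)**2 = 42994249/225625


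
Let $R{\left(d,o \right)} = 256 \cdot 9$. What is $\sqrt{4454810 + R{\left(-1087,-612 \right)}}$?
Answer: $\sqrt{4457114} \approx 2111.2$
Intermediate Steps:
$R{\left(d,o \right)} = 2304$
$\sqrt{4454810 + R{\left(-1087,-612 \right)}} = \sqrt{4454810 + 2304} = \sqrt{4457114}$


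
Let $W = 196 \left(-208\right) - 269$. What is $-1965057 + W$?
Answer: $-2006094$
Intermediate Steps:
$W = -41037$ ($W = -40768 - 269 = -41037$)
$-1965057 + W = -1965057 - 41037 = -2006094$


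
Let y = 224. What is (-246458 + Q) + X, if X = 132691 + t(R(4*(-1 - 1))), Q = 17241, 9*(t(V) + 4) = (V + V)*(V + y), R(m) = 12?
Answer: -287702/3 ≈ -95901.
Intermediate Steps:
t(V) = -4 + 2*V*(224 + V)/9 (t(V) = -4 + ((V + V)*(V + 224))/9 = -4 + ((2*V)*(224 + V))/9 = -4 + (2*V*(224 + V))/9 = -4 + 2*V*(224 + V)/9)
X = 399949/3 (X = 132691 + (-4 + (2/9)*12² + (448/9)*12) = 132691 + (-4 + (2/9)*144 + 1792/3) = 132691 + (-4 + 32 + 1792/3) = 132691 + 1876/3 = 399949/3 ≈ 1.3332e+5)
(-246458 + Q) + X = (-246458 + 17241) + 399949/3 = -229217 + 399949/3 = -287702/3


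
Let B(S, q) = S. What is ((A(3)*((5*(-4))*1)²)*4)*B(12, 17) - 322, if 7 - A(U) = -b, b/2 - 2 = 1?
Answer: 249278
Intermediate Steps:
b = 6 (b = 4 + 2*1 = 4 + 2 = 6)
A(U) = 13 (A(U) = 7 - (-1)*6 = 7 - 1*(-6) = 7 + 6 = 13)
((A(3)*((5*(-4))*1)²)*4)*B(12, 17) - 322 = ((13*((5*(-4))*1)²)*4)*12 - 322 = ((13*(-20*1)²)*4)*12 - 322 = ((13*(-20)²)*4)*12 - 322 = ((13*400)*4)*12 - 322 = (5200*4)*12 - 322 = 20800*12 - 322 = 249600 - 322 = 249278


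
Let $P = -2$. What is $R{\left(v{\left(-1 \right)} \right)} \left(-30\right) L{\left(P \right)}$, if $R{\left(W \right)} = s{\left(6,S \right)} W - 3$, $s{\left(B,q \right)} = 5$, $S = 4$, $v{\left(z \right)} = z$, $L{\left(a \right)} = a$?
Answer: $-480$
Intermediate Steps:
$R{\left(W \right)} = -3 + 5 W$ ($R{\left(W \right)} = 5 W - 3 = -3 + 5 W$)
$R{\left(v{\left(-1 \right)} \right)} \left(-30\right) L{\left(P \right)} = \left(-3 + 5 \left(-1\right)\right) \left(-30\right) \left(-2\right) = \left(-3 - 5\right) \left(-30\right) \left(-2\right) = \left(-8\right) \left(-30\right) \left(-2\right) = 240 \left(-2\right) = -480$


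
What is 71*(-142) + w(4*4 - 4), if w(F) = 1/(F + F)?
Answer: -241967/24 ≈ -10082.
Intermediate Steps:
w(F) = 1/(2*F)
71*(-142) + w(4*4 - 4) = 71*(-142) + 1/(2*(4*4 - 4)) = -10082 + 1/(2*(16 - 4)) = -10082 + (½)/12 = -10082 + (½)*(1/12) = -10082 + 1/24 = -241967/24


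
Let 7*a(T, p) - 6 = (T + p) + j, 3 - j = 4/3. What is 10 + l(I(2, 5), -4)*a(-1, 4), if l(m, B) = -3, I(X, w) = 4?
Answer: 38/7 ≈ 5.4286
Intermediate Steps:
j = 5/3 (j = 3 - 4/3 = 5/3 ≈ 1.6667)
a(T, p) = 23/21 + T/7 + p/7 (a(T, p) = 6/7 + ((T + p) + 5/3)/7 = 6/7 + (5/3 + T + p)/7 = 6/7 + (5/21 + T/7 + p/7) = 23/21 + T/7 + p/7)
10 + l(I(2, 5), -4)*a(-1, 4) = 10 - 3*(23/21 + (⅐)*(-1) + (⅐)*4) = 10 - 3*(23/21 - ⅐ + 4/7) = 10 - 3*32/21 = 10 - 32/7 = 38/7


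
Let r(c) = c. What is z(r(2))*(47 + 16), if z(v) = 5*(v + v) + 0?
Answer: 1260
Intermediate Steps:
z(v) = 10*v (z(v) = 5*(2*v) + 0 = 10*v + 0 = 10*v)
z(r(2))*(47 + 16) = (10*2)*(47 + 16) = 20*63 = 1260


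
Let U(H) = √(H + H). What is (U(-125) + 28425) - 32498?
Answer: -4073 + 5*I*√10 ≈ -4073.0 + 15.811*I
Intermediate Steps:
U(H) = √2*√H (U(H) = √(2*H) = √2*√H)
(U(-125) + 28425) - 32498 = (√2*√(-125) + 28425) - 32498 = (√2*(5*I*√5) + 28425) - 32498 = (5*I*√10 + 28425) - 32498 = (28425 + 5*I*√10) - 32498 = -4073 + 5*I*√10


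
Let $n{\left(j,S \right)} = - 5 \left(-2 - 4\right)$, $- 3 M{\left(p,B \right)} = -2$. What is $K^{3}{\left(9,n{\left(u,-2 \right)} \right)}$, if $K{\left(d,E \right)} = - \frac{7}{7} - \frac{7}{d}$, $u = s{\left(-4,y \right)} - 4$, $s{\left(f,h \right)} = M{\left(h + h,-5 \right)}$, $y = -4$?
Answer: $- \frac{4096}{729} \approx -5.6187$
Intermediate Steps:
$M{\left(p,B \right)} = \frac{2}{3}$ ($M{\left(p,B \right)} = \left(- \frac{1}{3}\right) \left(-2\right) = \frac{2}{3}$)
$s{\left(f,h \right)} = \frac{2}{3}$
$u = - \frac{10}{3}$ ($u = \frac{2}{3} - 4 = - \frac{10}{3} \approx -3.3333$)
$n{\left(j,S \right)} = 30$ ($n{\left(j,S \right)} = \left(-5\right) \left(-6\right) = 30$)
$K{\left(d,E \right)} = -1 - \frac{7}{d}$ ($K{\left(d,E \right)} = \left(-7\right) \frac{1}{7} - \frac{7}{d} = -1 - \frac{7}{d}$)
$K^{3}{\left(9,n{\left(u,-2 \right)} \right)} = \left(\frac{-7 - 9}{9}\right)^{3} = \left(\frac{1}{9} \left(-16\right)\right)^{3} = \left(- \frac{16}{9}\right)^{3} = - \frac{4096}{729}$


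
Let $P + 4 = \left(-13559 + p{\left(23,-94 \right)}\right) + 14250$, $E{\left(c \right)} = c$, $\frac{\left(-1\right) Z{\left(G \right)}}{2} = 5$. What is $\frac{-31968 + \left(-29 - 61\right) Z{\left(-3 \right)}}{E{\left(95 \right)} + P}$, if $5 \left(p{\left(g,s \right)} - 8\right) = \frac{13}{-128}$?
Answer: $- \frac{6627840}{168529} \approx -39.328$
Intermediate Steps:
$p{\left(g,s \right)} = \frac{5107}{640}$ ($p{\left(g,s \right)} = 8 + \frac{13 \frac{1}{-128}}{5} = 8 + \frac{13 \left(- \frac{1}{128}\right)}{5} = 8 + \frac{1}{5} \left(- \frac{13}{128}\right) = 8 - \frac{13}{640} = \frac{5107}{640}$)
$Z{\left(G \right)} = -10$ ($Z{\left(G \right)} = \left(-2\right) 5 = -10$)
$P = \frac{444787}{640}$ ($P = -4 + \left(\left(-13559 + \frac{5107}{640}\right) + 14250\right) = -4 + \left(- \frac{8672653}{640} + 14250\right) = -4 + \frac{447347}{640} = \frac{444787}{640} \approx 694.98$)
$\frac{-31968 + \left(-29 - 61\right) Z{\left(-3 \right)}}{E{\left(95 \right)} + P} = \frac{-31968 + \left(-29 - 61\right) \left(-10\right)}{95 + \frac{444787}{640}} = \frac{-31968 - -900}{\frac{505587}{640}} = \left(-31968 + 900\right) \frac{640}{505587} = \left(-31068\right) \frac{640}{505587} = - \frac{6627840}{168529}$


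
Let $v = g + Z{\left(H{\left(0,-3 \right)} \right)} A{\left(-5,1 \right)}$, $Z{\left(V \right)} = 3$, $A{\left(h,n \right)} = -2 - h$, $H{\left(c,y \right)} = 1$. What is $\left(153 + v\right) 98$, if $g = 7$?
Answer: $16562$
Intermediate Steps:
$v = 16$ ($v = 7 + 3 \left(-2 - -5\right) = 7 + 3 \left(-2 + 5\right) = 7 + 3 \cdot 3 = 7 + 9 = 16$)
$\left(153 + v\right) 98 = \left(153 + 16\right) 98 = 169 \cdot 98 = 16562$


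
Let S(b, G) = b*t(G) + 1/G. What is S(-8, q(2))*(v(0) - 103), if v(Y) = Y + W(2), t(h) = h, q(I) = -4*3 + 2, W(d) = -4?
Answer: -85493/10 ≈ -8549.3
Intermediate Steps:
q(I) = -10 (q(I) = -12 + 2 = -10)
v(Y) = -4 + Y (v(Y) = Y - 4 = -4 + Y)
S(b, G) = 1/G + G*b (S(b, G) = b*G + 1/G = G*b + 1/G = 1/G + G*b)
S(-8, q(2))*(v(0) - 103) = (1/(-10) - 10*(-8))*((-4 + 0) - 103) = (-⅒ + 80)*(-4 - 103) = (799/10)*(-107) = -85493/10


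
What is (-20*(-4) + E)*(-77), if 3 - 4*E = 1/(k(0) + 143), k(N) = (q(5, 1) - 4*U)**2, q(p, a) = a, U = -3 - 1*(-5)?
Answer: -4775155/768 ≈ -6217.6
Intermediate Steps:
U = 2 (U = -3 + 5 = 2)
k(N) = 49 (k(N) = (1 - 4*2)**2 = (1 - 8)**2 = (-7)**2 = 49)
E = 575/768 (E = 3/4 - 1/(4*(49 + 143)) = 3/4 - 1/4/192 = 3/4 - 1/4*1/192 = 3/4 - 1/768 = 575/768 ≈ 0.74870)
(-20*(-4) + E)*(-77) = (-20*(-4) + 575/768)*(-77) = (80 + 575/768)*(-77) = (62015/768)*(-77) = -4775155/768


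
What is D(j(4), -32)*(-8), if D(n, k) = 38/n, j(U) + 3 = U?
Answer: -304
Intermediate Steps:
j(U) = -3 + U
D(j(4), -32)*(-8) = (38/(-3 + 4))*(-8) = (38/1)*(-8) = (38*1)*(-8) = 38*(-8) = -304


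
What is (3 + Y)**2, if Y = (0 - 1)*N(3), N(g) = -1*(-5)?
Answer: 4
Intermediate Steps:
N(g) = 5
Y = -5 (Y = (0 - 1)*5 = -1*5 = -5)
(3 + Y)**2 = (3 - 5)**2 = (-2)**2 = 4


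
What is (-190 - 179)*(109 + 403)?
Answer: -188928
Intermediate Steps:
(-190 - 179)*(109 + 403) = -369*512 = -188928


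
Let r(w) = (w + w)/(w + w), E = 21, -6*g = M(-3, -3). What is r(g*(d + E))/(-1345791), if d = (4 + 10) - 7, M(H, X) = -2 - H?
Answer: -1/1345791 ≈ -7.4306e-7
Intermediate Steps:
g = -1/6 (g = -(-2 - 1*(-3))/6 = -(-2 + 3)/6 = -1/6*1 = -1/6 ≈ -0.16667)
d = 7 (d = 14 - 7 = 7)
r(w) = 1 (r(w) = (2*w)/((2*w)) = (2*w)*(1/(2*w)) = 1)
r(g*(d + E))/(-1345791) = 1/(-1345791) = 1*(-1/1345791) = -1/1345791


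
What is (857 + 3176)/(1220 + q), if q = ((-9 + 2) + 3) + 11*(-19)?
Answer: 4033/1007 ≈ 4.0050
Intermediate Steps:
q = -213 (q = (-7 + 3) - 209 = -4 - 209 = -213)
(857 + 3176)/(1220 + q) = (857 + 3176)/(1220 - 213) = 4033/1007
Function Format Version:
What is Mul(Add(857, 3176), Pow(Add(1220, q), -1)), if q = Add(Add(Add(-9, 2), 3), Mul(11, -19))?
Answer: Rational(4033, 1007) ≈ 4.0050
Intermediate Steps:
q = -213 (q = Add(Add(-7, 3), -209) = Add(-4, -209) = -213)
Mul(Add(857, 3176), Pow(Add(1220, q), -1)) = Mul(Add(857, 3176), Pow(Add(1220, -213), -1)) = Mul(4033, Pow(1007, -1)) = Mul(4033, Rational(1, 1007)) = Rational(4033, 1007)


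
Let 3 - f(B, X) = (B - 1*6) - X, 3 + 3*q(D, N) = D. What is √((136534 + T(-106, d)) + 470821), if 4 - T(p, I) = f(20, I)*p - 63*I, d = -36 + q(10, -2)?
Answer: √5404530/3 ≈ 774.92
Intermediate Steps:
q(D, N) = -1 + D/3
f(B, X) = 9 + X - B (f(B, X) = 3 - ((B - 1*6) - X) = 3 - ((B - 6) - X) = 3 - ((-6 + B) - X) = 3 - (-6 + B - X) = 3 + (6 + X - B) = 9 + X - B)
d = -101/3 (d = -36 + (-1 + (⅓)*10) = -36 + (-1 + 10/3) = -36 + 7/3 = -101/3 ≈ -33.667)
T(p, I) = 4 + 63*I - p*(-11 + I) (T(p, I) = 4 - ((9 + I - 1*20)*p - 63*I) = 4 - ((9 + I - 20)*p - 63*I) = 4 - ((-11 + I)*p - 63*I) = 4 - (p*(-11 + I) - 63*I) = 4 - (-63*I + p*(-11 + I)) = 4 + (63*I - p*(-11 + I)) = 4 + 63*I - p*(-11 + I))
√((136534 + T(-106, d)) + 470821) = √((136534 + (4 + 63*(-101/3) - 1*(-106)*(-11 - 101/3))) + 470821) = √((136534 + (4 - 2121 - 1*(-106)*(-134/3))) + 470821) = √((136534 + (4 - 2121 - 14204/3)) + 470821) = √((136534 - 20555/3) + 470821) = √(389047/3 + 470821) = √(1801510/3) = √5404530/3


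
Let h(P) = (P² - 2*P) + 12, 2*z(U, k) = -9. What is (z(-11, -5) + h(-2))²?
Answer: 961/4 ≈ 240.25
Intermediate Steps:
z(U, k) = -9/2 (z(U, k) = (½)*(-9) = -9/2)
h(P) = 12 + P² - 2*P
(z(-11, -5) + h(-2))² = (-9/2 + (12 + (-2)² - 2*(-2)))² = (-9/2 + (12 + 4 + 4))² = (-9/2 + 20)² = (31/2)² = 961/4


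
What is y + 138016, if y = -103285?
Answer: 34731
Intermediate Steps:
y + 138016 = -103285 + 138016 = 34731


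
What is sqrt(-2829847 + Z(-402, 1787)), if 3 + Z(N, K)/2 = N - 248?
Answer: I*sqrt(2831153) ≈ 1682.6*I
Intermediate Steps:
Z(N, K) = -502 + 2*N (Z(N, K) = -6 + 2*(N - 248) = -6 + 2*(-248 + N) = -6 + (-496 + 2*N) = -502 + 2*N)
sqrt(-2829847 + Z(-402, 1787)) = sqrt(-2829847 + (-502 + 2*(-402))) = sqrt(-2829847 + (-502 - 804)) = sqrt(-2829847 - 1306) = sqrt(-2831153) = I*sqrt(2831153)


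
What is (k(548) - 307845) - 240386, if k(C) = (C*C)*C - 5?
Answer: 164018356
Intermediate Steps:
k(C) = -5 + C**3 (k(C) = C**2*C - 5 = C**3 - 5 = -5 + C**3)
(k(548) - 307845) - 240386 = ((-5 + 548**3) - 307845) - 240386 = ((-5 + 164566592) - 307845) - 240386 = (164566587 - 307845) - 240386 = 164258742 - 240386 = 164018356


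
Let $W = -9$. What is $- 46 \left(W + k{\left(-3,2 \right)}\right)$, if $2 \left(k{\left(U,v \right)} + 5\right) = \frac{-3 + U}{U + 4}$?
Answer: $782$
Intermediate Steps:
$k{\left(U,v \right)} = -5 + \frac{-3 + U}{2 \left(4 + U\right)}$ ($k{\left(U,v \right)} = -5 + \frac{\left(-3 + U\right) \frac{1}{U + 4}}{2} = -5 + \frac{\left(-3 + U\right) \frac{1}{4 + U}}{2} = -5 + \frac{\frac{1}{4 + U} \left(-3 + U\right)}{2} = -5 + \frac{-3 + U}{2 \left(4 + U\right)}$)
$- 46 \left(W + k{\left(-3,2 \right)}\right) = - 46 \left(-9 + \frac{-43 - -27}{2 \left(4 - 3\right)}\right) = - 46 \left(-9 + \frac{-43 + 27}{2 \cdot 1}\right) = - 46 \left(-9 + \frac{1}{2} \cdot 1 \left(-16\right)\right) = - 46 \left(-9 - 8\right) = \left(-46\right) \left(-17\right) = 782$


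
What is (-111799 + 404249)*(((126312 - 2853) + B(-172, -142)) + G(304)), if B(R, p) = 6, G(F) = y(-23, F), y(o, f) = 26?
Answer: 36114942950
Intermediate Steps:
G(F) = 26
(-111799 + 404249)*(((126312 - 2853) + B(-172, -142)) + G(304)) = (-111799 + 404249)*(((126312 - 2853) + 6) + 26) = 292450*((123459 + 6) + 26) = 292450*(123465 + 26) = 292450*123491 = 36114942950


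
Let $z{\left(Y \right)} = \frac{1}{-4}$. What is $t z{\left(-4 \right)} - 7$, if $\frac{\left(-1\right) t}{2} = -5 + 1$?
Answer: $-9$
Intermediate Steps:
$z{\left(Y \right)} = - \frac{1}{4}$
$t = 8$ ($t = - 2 \left(-5 + 1\right) = \left(-2\right) \left(-4\right) = 8$)
$t z{\left(-4 \right)} - 7 = 8 \left(- \frac{1}{4}\right) - 7 = -2 - 7 = -9$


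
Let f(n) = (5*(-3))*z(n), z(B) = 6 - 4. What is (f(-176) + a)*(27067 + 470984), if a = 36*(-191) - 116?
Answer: -3497314122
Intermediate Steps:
z(B) = 2
f(n) = -30 (f(n) = (5*(-3))*2 = -15*2 = -30)
a = -6992 (a = -6876 - 116 = -6992)
(f(-176) + a)*(27067 + 470984) = (-30 - 6992)*(27067 + 470984) = -7022*498051 = -3497314122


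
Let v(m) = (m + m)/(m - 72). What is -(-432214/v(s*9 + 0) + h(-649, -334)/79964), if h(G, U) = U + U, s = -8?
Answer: 8640390241/19991 ≈ 4.3221e+5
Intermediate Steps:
h(G, U) = 2*U
v(m) = 2*m/(-72 + m) (v(m) = (2*m)/(-72 + m) = 2*m/(-72 + m))
-(-432214/v(s*9 + 0) + h(-649, -334)/79964) = -(-432214*(-72 + (-8*9 + 0))/(2*(-8*9 + 0)) + (2*(-334))/79964) = -(-432214*(-72 + (-72 + 0))/(2*(-72 + 0)) - 668*1/79964) = -(-432214/1 - 167/19991) = -(-432214*1 - 167/19991) = -(-432214 - 167/19991) = -1*(-8640390241/19991) = 8640390241/19991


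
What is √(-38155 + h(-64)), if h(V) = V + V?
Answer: I*√38283 ≈ 195.66*I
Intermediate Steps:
h(V) = 2*V
√(-38155 + h(-64)) = √(-38155 + 2*(-64)) = √(-38155 - 128) = √(-38283) = I*√38283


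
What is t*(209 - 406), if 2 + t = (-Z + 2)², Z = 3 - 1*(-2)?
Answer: -1379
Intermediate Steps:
Z = 5 (Z = 3 + 2 = 5)
t = 7 (t = -2 + (-1*5 + 2)² = -2 + (-5 + 2)² = -2 + (-3)² = -2 + 9 = 7)
t*(209 - 406) = 7*(209 - 406) = 7*(-197) = -1379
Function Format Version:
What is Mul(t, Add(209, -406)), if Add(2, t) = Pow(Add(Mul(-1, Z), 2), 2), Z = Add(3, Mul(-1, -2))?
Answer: -1379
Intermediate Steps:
Z = 5 (Z = Add(3, 2) = 5)
t = 7 (t = Add(-2, Pow(Add(Mul(-1, 5), 2), 2)) = Add(-2, Pow(Add(-5, 2), 2)) = Add(-2, Pow(-3, 2)) = Add(-2, 9) = 7)
Mul(t, Add(209, -406)) = Mul(7, Add(209, -406)) = Mul(7, -197) = -1379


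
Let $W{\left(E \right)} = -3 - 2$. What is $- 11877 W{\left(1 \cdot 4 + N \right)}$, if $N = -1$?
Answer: $59385$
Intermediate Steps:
$W{\left(E \right)} = -5$
$- 11877 W{\left(1 \cdot 4 + N \right)} = \left(-11877\right) \left(-5\right) = 59385$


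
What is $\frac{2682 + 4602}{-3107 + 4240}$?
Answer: $\frac{7284}{1133} \approx 6.4289$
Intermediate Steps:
$\frac{2682 + 4602}{-3107 + 4240} = \frac{7284}{1133}$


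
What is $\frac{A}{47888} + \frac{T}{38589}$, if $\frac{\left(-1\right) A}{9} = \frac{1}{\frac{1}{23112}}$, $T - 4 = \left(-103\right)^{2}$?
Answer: $- \frac{939823171}{230993754} \approx -4.0686$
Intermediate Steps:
$T = 10613$ ($T = 4 + \left(-103\right)^{2} = 4 + 10609 = 10613$)
$A = -208008$ ($A = - \frac{9}{\frac{1}{23112}} = - 9 \frac{1}{\frac{1}{23112}} = \left(-9\right) 23112 = -208008$)
$\frac{A}{47888} + \frac{T}{38589} = - \frac{208008}{47888} + \frac{10613}{38589} = \left(-208008\right) \frac{1}{47888} + 10613 \cdot \frac{1}{38589} = - \frac{26001}{5986} + \frac{10613}{38589} = - \frac{939823171}{230993754}$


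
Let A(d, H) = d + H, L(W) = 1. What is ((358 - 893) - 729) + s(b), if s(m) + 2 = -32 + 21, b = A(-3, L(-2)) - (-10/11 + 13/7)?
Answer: -1277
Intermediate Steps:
A(d, H) = H + d
b = -227/77 (b = (1 - 3) - (-10/11 + 13/7) = -2 - (-10*1/11 + 13*(1/7)) = -2 - (-10/11 + 13/7) = -2 - 1*73/77 = -2 - 73/77 = -227/77 ≈ -2.9481)
s(m) = -13 (s(m) = -2 + (-32 + 21) = -2 - 11 = -13)
((358 - 893) - 729) + s(b) = ((358 - 893) - 729) - 13 = (-535 - 729) - 13 = -1264 - 13 = -1277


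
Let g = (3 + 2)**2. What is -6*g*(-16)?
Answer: 2400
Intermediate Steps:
g = 25 (g = 5**2 = 25)
-6*g*(-16) = -6*25*(-16) = -150*(-16) = 2400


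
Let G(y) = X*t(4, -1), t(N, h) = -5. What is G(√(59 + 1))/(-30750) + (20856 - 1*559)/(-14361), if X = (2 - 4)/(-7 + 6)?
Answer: -20799638/14720025 ≈ -1.4130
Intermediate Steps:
X = 2 (X = -2/(-1) = -2*(-1) = 2)
G(y) = -10 (G(y) = 2*(-5) = -10)
G(√(59 + 1))/(-30750) + (20856 - 1*559)/(-14361) = -10/(-30750) + (20856 - 1*559)/(-14361) = -10*(-1/30750) + (20856 - 559)*(-1/14361) = 1/3075 + 20297*(-1/14361) = 1/3075 - 20297/14361 = -20799638/14720025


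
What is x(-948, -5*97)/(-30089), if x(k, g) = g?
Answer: 485/30089 ≈ 0.016119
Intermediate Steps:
x(-948, -5*97)/(-30089) = -5*97/(-30089) = -485*(-1/30089) = 485/30089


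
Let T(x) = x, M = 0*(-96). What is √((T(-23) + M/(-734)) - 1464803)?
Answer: 11*I*√12106 ≈ 1210.3*I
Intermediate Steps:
M = 0
√((T(-23) + M/(-734)) - 1464803) = √((-23 + 0/(-734)) - 1464803) = √((-23 - 1/734*0) - 1464803) = √((-23 + 0) - 1464803) = √(-23 - 1464803) = √(-1464826) = 11*I*√12106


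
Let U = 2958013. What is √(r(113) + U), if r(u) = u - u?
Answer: √2958013 ≈ 1719.9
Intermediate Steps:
r(u) = 0
√(r(113) + U) = √(0 + 2958013) = √2958013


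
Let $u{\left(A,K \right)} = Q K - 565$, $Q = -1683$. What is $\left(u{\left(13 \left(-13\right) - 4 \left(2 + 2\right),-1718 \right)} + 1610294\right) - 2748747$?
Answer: $1752376$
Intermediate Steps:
$u{\left(A,K \right)} = -565 - 1683 K$ ($u{\left(A,K \right)} = - 1683 K - 565 = -565 - 1683 K$)
$\left(u{\left(13 \left(-13\right) - 4 \left(2 + 2\right),-1718 \right)} + 1610294\right) - 2748747 = \left(\left(-565 - -2891394\right) + 1610294\right) - 2748747 = \left(\left(-565 + 2891394\right) + 1610294\right) - 2748747 = \left(2890829 + 1610294\right) - 2748747 = 4501123 - 2748747 = 1752376$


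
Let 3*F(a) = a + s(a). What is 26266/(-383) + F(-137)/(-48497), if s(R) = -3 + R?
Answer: -3821360515/55723053 ≈ -68.578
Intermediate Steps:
F(a) = -1 + 2*a/3 (F(a) = (a + (-3 + a))/3 = (-3 + 2*a)/3 = -1 + 2*a/3)
26266/(-383) + F(-137)/(-48497) = 26266/(-383) + (-1 + (⅔)*(-137))/(-48497) = 26266*(-1/383) + (-1 - 274/3)*(-1/48497) = -26266/383 - 277/3*(-1/48497) = -26266/383 + 277/145491 = -3821360515/55723053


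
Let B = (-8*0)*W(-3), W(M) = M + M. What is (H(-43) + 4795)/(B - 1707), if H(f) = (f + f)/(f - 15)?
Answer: -46366/16501 ≈ -2.8099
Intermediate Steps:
W(M) = 2*M
H(f) = 2*f/(-15 + f) (H(f) = (2*f)/(-15 + f) = 2*f/(-15 + f))
B = 0 (B = (-8*0)*(2*(-3)) = -8*0*(-6) = 0*(-6) = 0)
(H(-43) + 4795)/(B - 1707) = (2*(-43)/(-15 - 43) + 4795)/(0 - 1707) = (2*(-43)/(-58) + 4795)/(-1707) = (2*(-43)*(-1/58) + 4795)*(-1/1707) = (43/29 + 4795)*(-1/1707) = (139098/29)*(-1/1707) = -46366/16501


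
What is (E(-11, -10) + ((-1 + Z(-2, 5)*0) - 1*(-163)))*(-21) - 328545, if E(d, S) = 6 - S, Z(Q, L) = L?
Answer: -332283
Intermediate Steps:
(E(-11, -10) + ((-1 + Z(-2, 5)*0) - 1*(-163)))*(-21) - 328545 = ((6 - 1*(-10)) + ((-1 + 5*0) - 1*(-163)))*(-21) - 328545 = ((6 + 10) + ((-1 + 0) + 163))*(-21) - 328545 = (16 + (-1 + 163))*(-21) - 328545 = (16 + 162)*(-21) - 328545 = 178*(-21) - 328545 = -3738 - 328545 = -332283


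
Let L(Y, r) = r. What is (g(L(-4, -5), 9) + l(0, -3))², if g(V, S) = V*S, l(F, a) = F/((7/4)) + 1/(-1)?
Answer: 2116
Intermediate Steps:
l(F, a) = -1 + 4*F/7 (l(F, a) = F/((7*(¼))) + 1*(-1) = F/(7/4) - 1 = F*(4/7) - 1 = 4*F/7 - 1 = -1 + 4*F/7)
g(V, S) = S*V
(g(L(-4, -5), 9) + l(0, -3))² = (9*(-5) + (-1 + (4/7)*0))² = (-45 + (-1 + 0))² = (-45 - 1)² = (-46)² = 2116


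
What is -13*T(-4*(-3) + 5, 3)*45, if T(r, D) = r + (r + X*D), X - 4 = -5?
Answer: -18135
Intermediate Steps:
X = -1 (X = 4 - 5 = -1)
T(r, D) = -D + 2*r (T(r, D) = r + (r - D) = -D + 2*r)
-13*T(-4*(-3) + 5, 3)*45 = -13*(-1*3 + 2*(-4*(-3) + 5))*45 = -13*(-3 + 2*(12 + 5))*45 = -13*(-3 + 2*17)*45 = -13*(-3 + 34)*45 = -13*31*45 = -403*45 = -18135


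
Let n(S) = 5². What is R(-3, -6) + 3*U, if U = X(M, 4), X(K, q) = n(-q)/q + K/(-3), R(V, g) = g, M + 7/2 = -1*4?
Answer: 81/4 ≈ 20.250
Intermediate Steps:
M = -15/2 (M = -7/2 - 1*4 = -7/2 - 4 = -15/2 ≈ -7.5000)
n(S) = 25
X(K, q) = 25/q - K/3 (X(K, q) = 25/q + K/(-3) = 25/q + K*(-⅓) = 25/q - K/3)
U = 35/4 (U = 25/4 - ⅓*(-15/2) = 25*(¼) + 5/2 = 25/4 + 5/2 = 35/4 ≈ 8.7500)
R(-3, -6) + 3*U = -6 + 3*(35/4) = -6 + 105/4 = 81/4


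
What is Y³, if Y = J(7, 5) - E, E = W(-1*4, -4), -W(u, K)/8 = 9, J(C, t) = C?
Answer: 493039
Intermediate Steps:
W(u, K) = -72 (W(u, K) = -8*9 = -72)
E = -72
Y = 79 (Y = 7 - 1*(-72) = 7 + 72 = 79)
Y³ = 79³ = 493039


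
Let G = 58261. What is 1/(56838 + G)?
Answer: 1/115099 ≈ 8.6882e-6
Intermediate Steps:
1/(56838 + G) = 1/(56838 + 58261) = 1/115099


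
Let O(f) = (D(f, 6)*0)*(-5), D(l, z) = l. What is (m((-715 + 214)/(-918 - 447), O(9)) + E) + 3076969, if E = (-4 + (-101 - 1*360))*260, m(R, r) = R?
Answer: 1345011562/455 ≈ 2.9561e+6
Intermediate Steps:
O(f) = 0 (O(f) = (f*0)*(-5) = 0*(-5) = 0)
E = -120900 (E = (-4 + (-101 - 360))*260 = (-4 - 461)*260 = -465*260 = -120900)
(m((-715 + 214)/(-918 - 447), O(9)) + E) + 3076969 = ((-715 + 214)/(-918 - 447) - 120900) + 3076969 = (-501/(-1365) - 120900) + 3076969 = (-501*(-1/1365) - 120900) + 3076969 = (167/455 - 120900) + 3076969 = -55009333/455 + 3076969 = 1345011562/455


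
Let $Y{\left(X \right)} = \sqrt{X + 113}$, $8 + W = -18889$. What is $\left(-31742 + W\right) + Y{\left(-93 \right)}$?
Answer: $-50639 + 2 \sqrt{5} \approx -50635.0$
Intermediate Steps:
$W = -18897$ ($W = -8 - 18889 = -18897$)
$Y{\left(X \right)} = \sqrt{113 + X}$
$\left(-31742 + W\right) + Y{\left(-93 \right)} = \left(-31742 - 18897\right) + \sqrt{113 - 93} = -50639 + \sqrt{20} = -50639 + 2 \sqrt{5}$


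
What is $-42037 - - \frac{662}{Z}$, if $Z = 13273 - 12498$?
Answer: $- \frac{32578013}{775} \approx -42036.0$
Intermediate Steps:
$Z = 775$
$-42037 - - \frac{662}{Z} = -42037 - - \frac{662}{775} = -42037 + \frac{662}{775} = - \frac{32578013}{775}$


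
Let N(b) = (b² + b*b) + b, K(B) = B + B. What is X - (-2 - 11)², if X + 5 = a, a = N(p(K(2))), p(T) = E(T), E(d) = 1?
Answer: -171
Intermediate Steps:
K(B) = 2*B
p(T) = 1
N(b) = b + 2*b² (N(b) = (b² + b²) + b = 2*b² + b = b + 2*b²)
a = 3 (a = 1*(1 + 2*1) = 1*(1 + 2) = 1*3 = 3)
X = -2 (X = -5 + 3 = -2)
X - (-2 - 11)² = -2 - (-2 - 11)² = -2 - 1*(-13)² = -2 - 1*169 = -2 - 169 = -171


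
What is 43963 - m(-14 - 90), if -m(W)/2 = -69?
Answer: 43825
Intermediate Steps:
m(W) = 138 (m(W) = -2*(-69) = 138)
43963 - m(-14 - 90) = 43963 - 1*138 = 43963 - 138 = 43825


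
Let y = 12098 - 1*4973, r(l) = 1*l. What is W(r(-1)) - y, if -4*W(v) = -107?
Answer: -28393/4 ≈ -7098.3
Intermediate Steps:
r(l) = l
W(v) = 107/4 (W(v) = -¼*(-107) = 107/4)
y = 7125 (y = 12098 - 4973 = 7125)
W(r(-1)) - y = 107/4 - 1*7125 = 107/4 - 7125 = -28393/4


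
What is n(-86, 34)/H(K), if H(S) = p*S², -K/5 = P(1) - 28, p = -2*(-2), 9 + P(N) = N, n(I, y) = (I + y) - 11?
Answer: -7/14400 ≈ -0.00048611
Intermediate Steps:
n(I, y) = -11 + I + y
P(N) = -9 + N
p = 4
K = 180 (K = -5*((-9 + 1) - 28) = -5*(-8 - 28) = -5*(-36) = 180)
H(S) = 4*S²
n(-86, 34)/H(K) = (-11 - 86 + 34)/((4*180²)) = -63/(4*32400) = -63/129600 = -63*1/129600 = -7/14400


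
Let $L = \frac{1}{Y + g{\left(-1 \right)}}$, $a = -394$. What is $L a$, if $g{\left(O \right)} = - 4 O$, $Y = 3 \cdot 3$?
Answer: $- \frac{394}{13} \approx -30.308$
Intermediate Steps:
$Y = 9$
$L = \frac{1}{13}$ ($L = \frac{1}{9 - -4} = \frac{1}{9 + 4} = \frac{1}{13} \approx 0.076923$)
$L a = \frac{1}{13} \left(-394\right) = - \frac{394}{13}$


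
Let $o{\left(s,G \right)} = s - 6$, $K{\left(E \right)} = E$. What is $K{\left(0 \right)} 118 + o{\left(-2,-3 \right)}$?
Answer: $-8$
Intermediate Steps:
$o{\left(s,G \right)} = -6 + s$
$K{\left(0 \right)} 118 + o{\left(-2,-3 \right)} = 0 \cdot 118 - 8 = 0 - 8 = -8$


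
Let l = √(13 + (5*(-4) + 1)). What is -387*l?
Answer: -387*I*√6 ≈ -947.95*I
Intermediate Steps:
l = I*√6 (l = √(13 + (-20 + 1)) = √(13 - 19) = √(-6) = I*√6 ≈ 2.4495*I)
-387*l = -387*I*√6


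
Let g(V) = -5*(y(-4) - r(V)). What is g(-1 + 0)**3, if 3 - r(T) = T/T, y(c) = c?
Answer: 27000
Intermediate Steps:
r(T) = 2 (r(T) = 3 - T/T = 3 - 1*1 = 3 - 1 = 2)
g(V) = 30 (g(V) = -5*(-4 - 1*2) = -5*(-4 - 2) = -5*(-6) = 30)
g(-1 + 0)**3 = 30**3 = 27000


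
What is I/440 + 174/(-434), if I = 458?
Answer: 30553/47740 ≈ 0.63999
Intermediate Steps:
I/440 + 174/(-434) = 458/440 + 174/(-434) = 458*(1/440) + 174*(-1/434) = 229/220 - 87/217 = 30553/47740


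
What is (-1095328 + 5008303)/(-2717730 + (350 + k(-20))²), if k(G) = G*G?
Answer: -7905/4354 ≈ -1.8156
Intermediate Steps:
k(G) = G²
(-1095328 + 5008303)/(-2717730 + (350 + k(-20))²) = (-1095328 + 5008303)/(-2717730 + (350 + (-20)²)²) = 3912975/(-2717730 + (350 + 400)²) = 3912975/(-2717730 + 750²) = 3912975/(-2717730 + 562500) = 3912975/(-2155230) = 3912975*(-1/2155230) = -7905/4354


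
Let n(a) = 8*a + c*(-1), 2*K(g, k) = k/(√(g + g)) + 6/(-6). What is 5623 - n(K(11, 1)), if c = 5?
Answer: 5632 - 2*√22/11 ≈ 5631.1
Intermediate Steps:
K(g, k) = -½ + k*√2/(4*√g) (K(g, k) = (k/(√(g + g)) + 6/(-6))/2 = (k/(√(2*g)) + 6*(-⅙))/2 = (k/((√2*√g)) - 1)/2 = (k*(√2/(2*√g)) - 1)/2 = (k*√2/(2*√g) - 1)/2 = (-1 + k*√2/(2*√g))/2 = -½ + k*√2/(4*√g))
n(a) = -5 + 8*a (n(a) = 8*a + 5*(-1) = 8*a - 5 = -5 + 8*a)
5623 - n(K(11, 1)) = 5623 - (-5 + 8*(-½ + (¼)*1*√2/√11)) = 5623 - (-5 + 8*(-½ + (¼)*1*√2*(√11/11))) = 5623 - (-5 + 8*(-½ + √22/44)) = 5623 - (-5 + (-4 + 2*√22/11)) = 5623 - (-9 + 2*√22/11) = 5623 + (9 - 2*√22/11) = 5632 - 2*√22/11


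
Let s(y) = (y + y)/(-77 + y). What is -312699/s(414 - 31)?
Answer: -47842947/383 ≈ -1.2492e+5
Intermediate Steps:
s(y) = 2*y/(-77 + y) (s(y) = (2*y)/(-77 + y) = 2*y/(-77 + y))
-312699/s(414 - 31) = -312699*(-77 + (414 - 31))/(2*(414 - 31)) = -312699/(2*383/(-77 + 383)) = -312699/(2*383/306) = -312699/(2*383*(1/306)) = -312699/383/153 = -312699*153/383 = -47842947/383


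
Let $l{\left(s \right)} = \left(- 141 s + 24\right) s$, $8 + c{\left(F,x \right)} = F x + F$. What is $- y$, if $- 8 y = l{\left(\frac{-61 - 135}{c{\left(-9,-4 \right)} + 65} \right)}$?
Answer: $- \frac{2471}{24} \approx -102.96$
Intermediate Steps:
$c{\left(F,x \right)} = -8 + F + F x$ ($c{\left(F,x \right)} = -8 + \left(F x + F\right) = -8 + \left(F + F x\right) = -8 + F + F x$)
$l{\left(s \right)} = s \left(24 - 141 s\right)$ ($l{\left(s \right)} = \left(24 - 141 s\right) s = s \left(24 - 141 s\right)$)
$y = \frac{2471}{24}$ ($y = - \frac{3 \frac{-61 - 135}{\left(-8 - 9 - -36\right) + 65} \left(8 - 47 \frac{-61 - 135}{\left(-8 - 9 - -36\right) + 65}\right)}{8} = - \frac{3 \left(- \frac{196}{\left(-8 - 9 + 36\right) + 65}\right) \left(8 - 47 \left(- \frac{196}{\left(-8 - 9 + 36\right) + 65}\right)\right)}{8} = - \frac{3 \left(- \frac{196}{19 + 65}\right) \left(8 - 47 \left(- \frac{196}{19 + 65}\right)\right)}{8} = - \frac{3 \left(- \frac{196}{84}\right) \left(8 - 47 \left(- \frac{196}{84}\right)\right)}{8} = - \frac{3 \left(\left(-196\right) \frac{1}{84}\right) \left(8 - 47 \left(\left(-196\right) \frac{1}{84}\right)\right)}{8} = - \frac{3 \left(- \frac{7}{3}\right) \left(8 - - \frac{329}{3}\right)}{8} = - \frac{3 \left(- \frac{7}{3}\right) \left(8 + \frac{329}{3}\right)}{8} = - \frac{3 \left(- \frac{7}{3}\right) \frac{353}{3}}{8} = \left(- \frac{1}{8}\right) \left(- \frac{2471}{3}\right) = \frac{2471}{24} \approx 102.96$)
$- y = \left(-1\right) \frac{2471}{24} = - \frac{2471}{24}$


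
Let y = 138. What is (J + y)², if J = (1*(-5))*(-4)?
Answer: 24964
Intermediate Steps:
J = 20 (J = -5*(-4) = 20)
(J + y)² = (20 + 138)² = 158² = 24964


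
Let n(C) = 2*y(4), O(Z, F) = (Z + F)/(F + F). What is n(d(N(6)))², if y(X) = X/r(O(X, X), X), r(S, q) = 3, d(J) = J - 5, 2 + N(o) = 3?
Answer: 64/9 ≈ 7.1111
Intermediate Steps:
O(Z, F) = (F + Z)/(2*F) (O(Z, F) = (F + Z)/((2*F)) = (F + Z)*(1/(2*F)) = (F + Z)/(2*F))
N(o) = 1 (N(o) = -2 + 3 = 1)
d(J) = -5 + J
y(X) = X/3
n(C) = 8/3 (n(C) = 2*((⅓)*4) = 2*(4/3) = 8/3)
n(d(N(6)))² = (8/3)² = 64/9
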